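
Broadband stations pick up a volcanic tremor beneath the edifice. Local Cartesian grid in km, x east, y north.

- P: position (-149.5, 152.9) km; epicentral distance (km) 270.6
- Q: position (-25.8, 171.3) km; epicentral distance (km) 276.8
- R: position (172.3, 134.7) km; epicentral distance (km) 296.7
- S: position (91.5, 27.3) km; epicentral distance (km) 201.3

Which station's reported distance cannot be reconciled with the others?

R

Solve using three stations at a time. Using P, Q, S (subtract circle equations pairwise → linear system) gives (x, y) ≈ (-61.9, -103.2).
Distances from that point to each station vs reported:
  P: calculated 270.7 vs reported 270.6 → residual 0.1 km
  Q: calculated 276.9 vs reported 276.8 → residual 0.1 km
  R: calculated 333.9 vs reported 296.7 → residual 37.2 km
  S: calculated 201.4 vs reported 201.3 → residual 0.1 km
P, Q, S are mutually consistent (residuals ≈ 0); R is off by 37.2 km.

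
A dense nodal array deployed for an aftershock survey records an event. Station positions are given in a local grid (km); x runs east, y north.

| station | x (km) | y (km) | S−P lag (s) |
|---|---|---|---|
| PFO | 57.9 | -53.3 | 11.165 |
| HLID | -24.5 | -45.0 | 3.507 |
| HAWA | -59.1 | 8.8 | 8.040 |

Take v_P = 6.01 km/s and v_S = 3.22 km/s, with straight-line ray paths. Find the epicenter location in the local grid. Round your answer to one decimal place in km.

x ≈ -13.5 km, y ≈ -23.3 km

Distance from S−P lag: d = Δt · v_P v_S / (v_P − v_S) = Δt · (6.01·3.22)/(6.01−3.22) ≈ 6.9363·Δt.
So d_PFO = 77.44, d_HLID = 24.33, d_HAWA = 55.77 km.
Circle about each station: (x − 57.9)² + (y + 53.3)² = 77.44²; (x + 24.5)² + (y + 45.0)² = 24.33²; (x + 59.1)² + (y − 8.8)² = 55.77².
Subtracting the PFO equation from the HLID and HAWA equations removes the quadratic terms:
-164.8 x + 16.6 y = 1836.95
-234.0 x + 124.2 y = 263.61
Solving the 2×2 system: x ≈ -13.5, y ≈ -23.3 km.
Check against PFO (with the unrounded x, y): √((x − 57.9)²+(y + 53.3)²) = 77.44 ≈ 77.44 km. ✓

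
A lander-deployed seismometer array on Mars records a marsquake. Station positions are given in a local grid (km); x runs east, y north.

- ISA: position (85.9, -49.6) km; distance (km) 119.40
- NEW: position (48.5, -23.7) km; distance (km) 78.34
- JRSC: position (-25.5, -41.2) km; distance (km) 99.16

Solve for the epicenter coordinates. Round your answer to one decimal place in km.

(17.4, 48.2)

Circle about each station: (x − 85.9)² + (y + 49.6)² = 119.40²; (x − 48.5)² + (y + 23.7)² = 78.34²; (x + 25.5)² + (y + 41.2)² = 99.16².
Subtracting the ISA equation from the NEW and JRSC equations removes the quadratic terms:
-74.8 x + 51.8 y = 1194.17
-222.8 x + 16.8 y = -3067.63
Solving the 2×2 system: x ≈ 17.4, y ≈ 48.2 km.
Check against ISA (with the unrounded x, y): √((x − 85.9)²+(y + 49.6)²) = 119.39 ≈ 119.40 km. ✓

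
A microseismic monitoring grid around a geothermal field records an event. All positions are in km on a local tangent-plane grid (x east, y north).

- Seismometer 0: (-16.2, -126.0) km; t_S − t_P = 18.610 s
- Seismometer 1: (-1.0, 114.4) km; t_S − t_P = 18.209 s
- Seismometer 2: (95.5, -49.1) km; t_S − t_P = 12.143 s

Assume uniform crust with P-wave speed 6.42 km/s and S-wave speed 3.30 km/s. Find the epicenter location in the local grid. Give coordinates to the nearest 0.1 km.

x ≈ 24.9 km, y ≈ -6.5 km

Distance from S−P lag: d = Δt · v_P v_S / (v_P − v_S) = Δt · (6.42·3.30)/(6.42−3.30) ≈ 6.7904·Δt.
So d_Seismometer 0 = 126.37, d_Seismometer 1 = 123.65, d_Seismometer 2 = 82.46 km.
Circle about each station: (x + 16.2)² + (y + 126.0)² = 126.37²; (x + 1.0)² + (y − 114.4)² = 123.65²; (x − 95.5)² + (y + 49.1)² = 82.46².
Subtracting the Seismometer 0 equation from the Seismometer 1 and Seismometer 2 equations removes the quadratic terms:
30.4 x + 480.8 y = -2370.03
223.4 x + 153.8 y = 4562.35
Solving the 2×2 system: x ≈ 24.9, y ≈ -6.5 km.
Check against Seismometer 0 (with the unrounded x, y): √((x + 16.2)²+(y + 126.0)²) = 126.37 ≈ 126.37 km. ✓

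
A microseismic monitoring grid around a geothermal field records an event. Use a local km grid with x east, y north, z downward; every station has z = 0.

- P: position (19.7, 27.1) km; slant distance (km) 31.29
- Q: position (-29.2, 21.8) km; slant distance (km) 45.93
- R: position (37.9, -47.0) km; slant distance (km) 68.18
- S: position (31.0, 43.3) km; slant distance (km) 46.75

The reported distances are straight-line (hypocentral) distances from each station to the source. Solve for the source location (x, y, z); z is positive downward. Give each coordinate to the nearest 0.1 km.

(8.4, 9.8, 23.5)

Each station gives a sphere (x−x_i)² + (y−y_i)² + z² = d_i² (stations at z=0).
Subtracting the P sphere from Q and R: z² cancels, leaving linear equations in x and y:
-97.8 x − 10.6 y = -925.12
36.4 x − 148.2 y = -1146.54
Solving: x ≈ 8.397, y ≈ 9.799 km (keep extra digits for the depth step; rounded: 8.4, 9.8).
Then from the P sphere: z² = 31.29² − (x − 19.7)² − (y − 27.1)² with x = 8.397, y = 9.799, so z ≈ 23.494 ≈ 23.5 km.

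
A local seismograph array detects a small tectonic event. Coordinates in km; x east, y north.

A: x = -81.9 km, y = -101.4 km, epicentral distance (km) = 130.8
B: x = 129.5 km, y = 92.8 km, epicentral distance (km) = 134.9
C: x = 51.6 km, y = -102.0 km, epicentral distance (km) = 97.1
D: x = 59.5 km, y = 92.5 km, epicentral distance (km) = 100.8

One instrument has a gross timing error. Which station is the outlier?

A

Solve using three stations at a time. Using B, C, D (subtract circle equations pairwise → linear system) gives (x, y) ≈ (37.5, -5.9).
Distances from that point to each station vs reported:
  A: calculated 152.9 vs reported 130.8 → residual 22.1 km
  B: calculated 134.9 vs reported 134.9 → residual 0.0 km
  C: calculated 97.1 vs reported 97.1 → residual 0.0 km
  D: calculated 100.8 vs reported 100.8 → residual 0.0 km
B, C, D are mutually consistent (residuals ≈ 0); A is off by 22.1 km.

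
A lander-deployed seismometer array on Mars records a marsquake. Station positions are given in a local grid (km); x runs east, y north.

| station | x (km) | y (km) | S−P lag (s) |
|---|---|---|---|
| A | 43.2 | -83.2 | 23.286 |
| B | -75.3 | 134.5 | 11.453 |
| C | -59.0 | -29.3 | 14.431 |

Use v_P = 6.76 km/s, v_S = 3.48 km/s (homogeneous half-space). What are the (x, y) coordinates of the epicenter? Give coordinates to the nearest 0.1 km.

Distance from S−P lag: d = Δt · v_P v_S / (v_P − v_S) = Δt · (6.76·3.48)/(6.76−3.48) ≈ 7.1722·Δt.
So d_A = 167.01, d_B = 82.14, d_C = 103.50 km.
Circle about each station: (x − 43.2)² + (y + 83.2)² = 167.01²; (x + 75.3)² + (y − 134.5)² = 82.14²; (x + 59.0)² + (y + 29.3)² = 103.50².
Subtracting the A equation from the B and C equations removes the quadratic terms:
-237.0 x + 435.4 y = 36117.22
-204.4 x + 107.8 y = 12731.10
Solving the 2×2 system: x ≈ -26.0, y ≈ 68.8 km.
Check against A (with the unrounded x, y): √((x − 43.2)²+(y + 83.2)²) = 167.01 ≈ 167.01 km. ✓

x ≈ -26.0 km, y ≈ 68.8 km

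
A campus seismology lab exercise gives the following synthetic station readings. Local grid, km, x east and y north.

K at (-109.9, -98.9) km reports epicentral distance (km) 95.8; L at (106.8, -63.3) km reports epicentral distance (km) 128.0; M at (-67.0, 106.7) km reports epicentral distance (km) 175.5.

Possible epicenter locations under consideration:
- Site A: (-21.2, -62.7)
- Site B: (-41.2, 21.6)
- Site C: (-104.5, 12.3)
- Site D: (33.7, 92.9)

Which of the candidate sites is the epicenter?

For each candidate, compare |candidate − station| to the reported distance:
Site A: residuals K 0.0, L 0.0, M 0.0 → max 0.0 km
Site B: residuals K 42.9, L 42.6, M 86.6 → max 86.6 km
Site C: residuals K 15.5, L 96.4, M 73.9 → max 96.4 km
Site D: residuals K 143.8, L 44.5, M 73.9 → max 143.8 km
Only Site A has all residuals ≈ 0.

Site A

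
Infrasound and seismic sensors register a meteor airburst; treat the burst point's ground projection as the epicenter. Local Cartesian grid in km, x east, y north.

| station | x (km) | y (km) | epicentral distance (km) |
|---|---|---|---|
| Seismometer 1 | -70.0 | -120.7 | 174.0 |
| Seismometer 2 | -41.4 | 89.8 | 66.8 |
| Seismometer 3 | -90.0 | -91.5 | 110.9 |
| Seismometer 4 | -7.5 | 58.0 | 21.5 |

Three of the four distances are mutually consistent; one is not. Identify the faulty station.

Solve using three stations at a time. Using Seismometer 1, Seismometer 2, Seismometer 4 (subtract circle equations pairwise → linear system) gives (x, y) ≈ (1.0, 38.2).
Distances from that point to each station vs reported:
  Seismometer 1: calculated 174.0 vs reported 174.0 → residual 0.0 km
  Seismometer 2: calculated 66.8 vs reported 66.8 → residual 0.0 km
  Seismometer 3: calculated 158.4 vs reported 110.9 → residual 47.5 km
  Seismometer 4: calculated 21.6 vs reported 21.5 → residual 0.1 km
Seismometer 1, Seismometer 2, Seismometer 4 are mutually consistent (residuals ≈ 0); Seismometer 3 is off by 47.5 km.

Seismometer 3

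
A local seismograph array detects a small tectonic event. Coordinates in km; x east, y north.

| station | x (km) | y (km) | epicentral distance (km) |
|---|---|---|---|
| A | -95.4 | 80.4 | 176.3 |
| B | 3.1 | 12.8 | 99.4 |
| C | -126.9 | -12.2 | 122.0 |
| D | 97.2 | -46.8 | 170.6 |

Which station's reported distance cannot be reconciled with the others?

D

Solve using three stations at a time. Using A, B, C (subtract circle equations pairwise → linear system) gives (x, y) ≈ (-26.8, -82.0).
Distances from that point to each station vs reported:
  A: calculated 176.3 vs reported 176.3 → residual 0.0 km
  B: calculated 99.5 vs reported 99.4 → residual 0.1 km
  C: calculated 122.0 vs reported 122.0 → residual 0.0 km
  D: calculated 128.9 vs reported 170.6 → residual 41.7 km
A, B, C are mutually consistent (residuals ≈ 0); D is off by 41.7 km.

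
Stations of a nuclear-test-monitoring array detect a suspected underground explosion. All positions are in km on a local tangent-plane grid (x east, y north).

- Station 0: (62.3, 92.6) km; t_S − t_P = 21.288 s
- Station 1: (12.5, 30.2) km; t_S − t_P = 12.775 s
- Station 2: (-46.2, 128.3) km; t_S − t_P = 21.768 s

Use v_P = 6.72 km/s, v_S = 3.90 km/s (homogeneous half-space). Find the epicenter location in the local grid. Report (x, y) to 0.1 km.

-44.4 km east, -74.0 km north

Distance from S−P lag: d = Δt · v_P v_S / (v_P − v_S) = Δt · (6.72·3.90)/(6.72−3.90) ≈ 9.2936·Δt.
So d_Station 0 = 197.84, d_Station 1 = 118.73, d_Station 2 = 202.30 km.
Circle about each station: (x − 62.3)² + (y − 92.6)² = 197.84²; (x − 12.5)² + (y − 30.2)² = 118.73²; (x + 46.2)² + (y − 128.3)² = 202.30².
Subtracting the Station 0 equation from the Station 1 and Station 2 equations removes the quadratic terms:
-99.6 x − 124.8 y = 13656.09
-217.0 x + 71.4 y = 4354.66
Solving the 2×2 system: x ≈ -44.4, y ≈ -74.0 km.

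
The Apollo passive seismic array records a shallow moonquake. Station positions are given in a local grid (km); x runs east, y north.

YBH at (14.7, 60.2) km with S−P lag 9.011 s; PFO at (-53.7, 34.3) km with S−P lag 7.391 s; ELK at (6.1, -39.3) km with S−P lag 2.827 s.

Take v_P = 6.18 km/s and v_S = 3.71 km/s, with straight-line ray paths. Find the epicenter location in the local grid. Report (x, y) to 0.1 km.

Distance from S−P lag: d = Δt · v_P v_S / (v_P − v_S) = Δt · (6.18·3.71)/(6.18−3.71) ≈ 9.2825·Δt.
So d_YBH = 83.64, d_PFO = 68.61, d_ELK = 26.24 km.
Circle about each station: (x − 14.7)² + (y − 60.2)² = 83.64²; (x + 53.7)² + (y − 34.3)² = 68.61²; (x − 6.1)² + (y + 39.3)² = 26.24².
Subtracting pairs of circle equations eliminates x²+y² and gives linear equations (the radical axes):
-136.8 x − 51.8 y = 2508.37
-17.2 x − 199.0 y = 4048.68
Solving the 2×2 system: x ≈ -11.0, y ≈ -19.4 km.

-11.0 km east, -19.4 km north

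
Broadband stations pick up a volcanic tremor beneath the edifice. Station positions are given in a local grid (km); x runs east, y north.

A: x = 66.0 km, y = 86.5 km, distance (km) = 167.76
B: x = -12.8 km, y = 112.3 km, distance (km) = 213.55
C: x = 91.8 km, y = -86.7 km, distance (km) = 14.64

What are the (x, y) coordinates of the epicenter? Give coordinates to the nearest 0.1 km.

Circle about each station: (x − 66.0)² + (y − 86.5)² = 167.76²; (x + 12.8)² + (y − 112.3)² = 213.55²; (x − 91.8)² + (y + 86.7)² = 14.64².
Subtracting the A equation from the B and C equations removes the quadratic terms:
-157.6 x + 51.6 y = -16523.30
51.6 x − 346.4 y = 32034.97
Solving the 2×2 system: x ≈ 78.4, y ≈ -80.8 km.

(78.4, -80.8)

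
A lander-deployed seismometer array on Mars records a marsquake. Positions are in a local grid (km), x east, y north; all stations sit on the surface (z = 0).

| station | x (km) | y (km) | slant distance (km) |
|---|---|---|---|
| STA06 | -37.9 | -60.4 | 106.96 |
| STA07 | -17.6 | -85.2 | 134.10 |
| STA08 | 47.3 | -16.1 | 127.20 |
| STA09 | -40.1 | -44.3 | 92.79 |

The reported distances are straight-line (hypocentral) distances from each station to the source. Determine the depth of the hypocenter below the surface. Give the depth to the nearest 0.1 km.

Each station gives a sphere (x−x_i)² + (y−y_i)² + z² = d_i² (stations at z=0).
Subtracting the STA06 sphere from STA07 and STA08: z² cancels, leaving linear equations in x and y:
40.6 x − 49.6 y = -4058.14
170.4 x + 88.6 y = -7327.47
Solving: x ≈ -60.004, y ≈ 32.701 km (keep extra digits for the depth step; rounded: -60.0, 32.7).
Then from the STA06 sphere: z² = 106.96² − (x + 37.9)² − (y + 60.4)² with x = -60.004, y = 32.701, so z ≈ 47.792 ≈ 47.8 km.

depth ≈ 47.8 km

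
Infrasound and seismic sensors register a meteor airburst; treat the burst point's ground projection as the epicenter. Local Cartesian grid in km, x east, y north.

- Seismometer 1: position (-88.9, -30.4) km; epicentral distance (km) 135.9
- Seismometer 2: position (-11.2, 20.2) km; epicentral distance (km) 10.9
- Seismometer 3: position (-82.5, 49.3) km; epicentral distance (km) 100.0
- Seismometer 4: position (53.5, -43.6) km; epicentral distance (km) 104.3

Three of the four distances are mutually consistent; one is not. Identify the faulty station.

Seismometer 2

Solve using three stations at a time. Using Seismometer 1, Seismometer 3, Seismometer 4 (subtract circle equations pairwise → linear system) gives (x, y) ≈ (17.4, 54.3).
Distances from that point to each station vs reported:
  Seismometer 1: calculated 135.9 vs reported 135.9 → residual 0.0 km
  Seismometer 2: calculated 44.5 vs reported 10.9 → residual 33.6 km
  Seismometer 3: calculated 100.0 vs reported 100.0 → residual 0.0 km
  Seismometer 4: calculated 104.3 vs reported 104.3 → residual 0.0 km
Seismometer 1, Seismometer 3, Seismometer 4 are mutually consistent (residuals ≈ 0); Seismometer 2 is off by 33.6 km.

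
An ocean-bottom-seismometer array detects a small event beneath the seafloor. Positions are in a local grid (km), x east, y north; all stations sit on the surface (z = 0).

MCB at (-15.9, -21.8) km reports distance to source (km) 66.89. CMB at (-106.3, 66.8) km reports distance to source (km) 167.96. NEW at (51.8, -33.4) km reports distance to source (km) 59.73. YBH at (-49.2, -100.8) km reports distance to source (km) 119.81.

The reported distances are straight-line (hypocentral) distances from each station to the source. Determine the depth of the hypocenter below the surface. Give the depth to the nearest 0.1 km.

z ≈ 52.6 km

Each station gives a sphere (x−x_i)² + (y−y_i)² + z² = d_i² (stations at z=0).
Subtracting the MCB sphere from CMB and NEW: z² cancels, leaving linear equations in x and y:
-180.8 x + 177.2 y = -8702.41
135.4 x − 23.2 y = 3977.35
Solving: x ≈ 25.401, y ≈ -23.194 km (keep extra digits for the depth step; rounded: 25.4, -23.2).
Then from the MCB sphere: z² = 66.89² − (x + 15.9)² − (y + 21.8)² with x = 25.401, y = -23.194, so z ≈ 52.598 ≈ 52.6 km.
Check against YBH (with the unrounded solution): distance 119.81 ≈ 119.81 km. ✓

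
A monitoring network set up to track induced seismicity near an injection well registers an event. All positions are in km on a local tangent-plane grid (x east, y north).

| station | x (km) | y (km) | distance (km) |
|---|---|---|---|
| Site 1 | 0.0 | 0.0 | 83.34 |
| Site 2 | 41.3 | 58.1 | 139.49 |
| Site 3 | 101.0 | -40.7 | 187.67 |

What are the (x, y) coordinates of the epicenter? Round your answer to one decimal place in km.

Circle about each station: x² + y² = 83.34²; (x − 41.3)² + (y − 58.1)² = 139.49²; (x − 101.0)² + (y + 40.7)² = 187.67².
Subtracting the Site 1 equation from the Site 2 and Site 3 equations removes the quadratic terms:
82.6 x + 116.2 y = -7430.60
202.0 x − 81.4 y = -16416.98
Solving the 2×2 system: x ≈ -83.2, y ≈ -4.8 km.

(-83.2, -4.8)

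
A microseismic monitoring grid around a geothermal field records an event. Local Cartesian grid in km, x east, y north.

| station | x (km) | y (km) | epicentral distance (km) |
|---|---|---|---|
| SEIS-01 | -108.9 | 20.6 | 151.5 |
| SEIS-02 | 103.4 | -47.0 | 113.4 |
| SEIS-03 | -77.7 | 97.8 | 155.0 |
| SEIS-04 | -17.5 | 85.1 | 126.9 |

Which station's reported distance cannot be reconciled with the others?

Solve using three stations at a time. Using SEIS-02, SEIS-03, SEIS-04 (subtract circle equations pairwise → linear system) gives (x, y) ≈ (-9.9, -41.6).
Distances from that point to each station vs reported:
  SEIS-01: calculated 116.9 vs reported 151.5 → residual 34.6 km
  SEIS-02: calculated 113.4 vs reported 113.4 → residual 0.0 km
  SEIS-03: calculated 155.0 vs reported 155.0 → residual 0.0 km
  SEIS-04: calculated 126.9 vs reported 126.9 → residual 0.0 km
SEIS-02, SEIS-03, SEIS-04 are mutually consistent (residuals ≈ 0); SEIS-01 is off by 34.6 km.

SEIS-01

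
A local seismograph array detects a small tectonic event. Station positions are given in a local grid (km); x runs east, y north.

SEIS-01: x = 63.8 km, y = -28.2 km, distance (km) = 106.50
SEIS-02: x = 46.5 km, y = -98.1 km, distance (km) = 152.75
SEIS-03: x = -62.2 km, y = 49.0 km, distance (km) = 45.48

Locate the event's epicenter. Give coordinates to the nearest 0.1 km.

Circle about each station: (x − 63.8)² + (y + 28.2)² = 106.50²; (x − 46.5)² + (y + 98.1)² = 152.75²; (x + 62.2)² + (y − 49.0)² = 45.48².
Subtracting the SEIS-01 equation from the SEIS-02 and SEIS-03 equations removes the quadratic terms:
-34.6 x − 139.8 y = -5070.13
-252.0 x + 154.4 y = 10677.98
Solving the 2×2 system: x ≈ -17.5, y ≈ 40.6 km.

-17.5 km east, 40.6 km north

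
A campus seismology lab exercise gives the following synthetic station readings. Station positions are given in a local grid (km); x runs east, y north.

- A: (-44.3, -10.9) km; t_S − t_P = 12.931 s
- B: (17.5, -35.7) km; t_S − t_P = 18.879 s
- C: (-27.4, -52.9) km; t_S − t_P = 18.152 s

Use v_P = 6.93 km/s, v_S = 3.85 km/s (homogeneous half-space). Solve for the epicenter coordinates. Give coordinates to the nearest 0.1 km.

Distance from S−P lag: d = Δt · v_P v_S / (v_P − v_S) = Δt · (6.93·3.85)/(6.93−3.85) ≈ 8.6625·Δt.
So d_A = 112.01, d_B = 163.54, d_C = 157.24 km.
Circle about each station: (x + 44.3)² + (y + 10.9)² = 112.01²; (x − 17.5)² + (y + 35.7)² = 163.54²; (x + 27.4)² + (y + 52.9)² = 157.24².
Subtracting pairs of circle equations eliminates x²+y² and gives linear equations (the radical axes):
123.6 x − 49.6 y = -14699.65
33.8 x − 84.0 y = -10710.31
Solving the 2×2 system: x ≈ -80.8, y ≈ 95.0 km.

(-80.8, 95.0)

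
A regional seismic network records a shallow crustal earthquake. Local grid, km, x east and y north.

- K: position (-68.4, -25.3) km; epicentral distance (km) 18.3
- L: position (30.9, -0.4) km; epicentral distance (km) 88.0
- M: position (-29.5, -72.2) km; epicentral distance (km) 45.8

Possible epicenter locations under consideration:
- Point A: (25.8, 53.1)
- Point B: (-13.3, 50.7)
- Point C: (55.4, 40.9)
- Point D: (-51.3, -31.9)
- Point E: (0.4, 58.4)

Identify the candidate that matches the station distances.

For each candidate, compare |candidate − station| to the reported distance:
Point A: residuals K 104.3, L 34.3, M 91.2 → max 104.3 km
Point B: residuals K 75.6, L 20.4, M 78.2 → max 78.2 km
Point C: residuals K 122.1, L 40.0, M 95.6 → max 122.1 km
Point D: residuals K 0.0, L 0.0, M 0.0 → max 0.0 km
Point E: residuals K 90.0, L 21.8, M 88.2 → max 90.0 km
Only Point D has all residuals ≈ 0.

Point D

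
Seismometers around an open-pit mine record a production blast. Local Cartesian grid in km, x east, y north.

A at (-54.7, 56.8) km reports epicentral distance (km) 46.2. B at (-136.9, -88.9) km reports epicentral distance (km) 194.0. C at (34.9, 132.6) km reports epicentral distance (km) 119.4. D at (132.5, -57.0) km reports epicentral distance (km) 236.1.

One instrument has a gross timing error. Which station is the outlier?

D

Solve using three stations at a time. Using A, B, C (subtract circle equations pairwise → linear system) gives (x, y) ≈ (-78.8, 96.2).
Distances from that point to each station vs reported:
  A: calculated 46.2 vs reported 46.2 → residual 0.0 km
  B: calculated 194.0 vs reported 194.0 → residual 0.0 km
  C: calculated 119.4 vs reported 119.4 → residual 0.0 km
  D: calculated 261.0 vs reported 236.1 → residual 24.9 km
A, B, C are mutually consistent (residuals ≈ 0); D is off by 24.9 km.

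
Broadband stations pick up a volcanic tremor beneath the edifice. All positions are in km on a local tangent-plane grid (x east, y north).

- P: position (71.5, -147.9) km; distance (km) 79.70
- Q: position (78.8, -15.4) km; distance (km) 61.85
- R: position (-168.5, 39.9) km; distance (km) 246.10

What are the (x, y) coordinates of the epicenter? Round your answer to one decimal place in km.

Circle about each station: (x − 71.5)² + (y + 147.9)² = 79.70²; (x − 78.8)² + (y + 15.4)² = 61.85²; (x + 168.5)² + (y − 39.9)² = 246.10².
Subtracting the P equation from the Q and R equations removes the quadratic terms:
14.6 x + 265.0 y = -18013.39
-480.0 x + 375.6 y = -51215.52
Solving the 2×2 system: x ≈ 51.3, y ≈ -70.8 km.

51.3 km east, -70.8 km north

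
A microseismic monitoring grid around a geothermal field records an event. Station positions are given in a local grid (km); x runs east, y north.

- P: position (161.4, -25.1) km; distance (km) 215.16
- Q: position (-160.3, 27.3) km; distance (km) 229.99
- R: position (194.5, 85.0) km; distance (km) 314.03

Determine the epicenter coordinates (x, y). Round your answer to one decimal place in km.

Circle about each station: (x − 161.4)² + (y + 25.1)² = 215.16²; (x + 160.3)² + (y − 27.3)² = 229.99²; (x − 194.5)² + (y − 85.0)² = 314.03².
Subtracting the P equation from the Q and R equations removes the quadratic terms:
-643.4 x + 104.8 y = -6840.16
66.2 x + 220.2 y = -33945.74
Solving the 2×2 system: x ≈ -13.8, y ≈ -150.0 km.
Check against P (with the unrounded x, y): √((x − 161.4)²+(y + 25.1)²) = 215.17 ≈ 215.16 km. ✓

(-13.8, -150.0)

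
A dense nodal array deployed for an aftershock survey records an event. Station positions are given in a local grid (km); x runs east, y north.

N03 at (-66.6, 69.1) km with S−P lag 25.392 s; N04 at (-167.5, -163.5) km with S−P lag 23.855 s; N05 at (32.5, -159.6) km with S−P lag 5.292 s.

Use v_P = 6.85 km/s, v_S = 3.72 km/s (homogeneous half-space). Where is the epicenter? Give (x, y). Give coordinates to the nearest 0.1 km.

(21.3, -118.0)

Distance from S−P lag: d = Δt · v_P v_S / (v_P − v_S) = Δt · (6.85·3.72)/(6.85−3.72) ≈ 8.1412·Δt.
So d_N03 = 206.72, d_N04 = 194.21, d_N05 = 43.08 km.
Circle about each station: (x + 66.6)² + (y − 69.1)² = 206.72²; (x + 167.5)² + (y + 163.5)² = 194.21²; (x − 32.5)² + (y + 159.6)² = 43.08².
Subtracting the N03 equation from the N04 and N05 equations removes the quadratic terms:
-201.8 x − 465.2 y = 50593.76
198.2 x − 457.4 y = 58195.31
Solving the 2×2 system: x ≈ 21.3, y ≈ -118.0 km.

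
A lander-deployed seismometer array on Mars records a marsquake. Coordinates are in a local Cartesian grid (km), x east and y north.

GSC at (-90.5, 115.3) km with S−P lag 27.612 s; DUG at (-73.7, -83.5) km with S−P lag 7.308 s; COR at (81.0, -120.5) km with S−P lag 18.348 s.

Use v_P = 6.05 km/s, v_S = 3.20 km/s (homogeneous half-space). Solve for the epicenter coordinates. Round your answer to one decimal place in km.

-29.0 km east, -61.9 km north

Distance from S−P lag: d = Δt · v_P v_S / (v_P − v_S) = Δt · (6.05·3.20)/(6.05−3.20) ≈ 6.7930·Δt.
So d_GSC = 187.57, d_DUG = 49.64, d_COR = 124.64 km.
Circle about each station: (x + 90.5)² + (y − 115.3)² = 187.57²; (x + 73.7)² + (y + 83.5)² = 49.64²; (x − 81.0)² + (y + 120.5)² = 124.64².
Subtracting pairs of circle equations eliminates x²+y² and gives linear equations (the radical axes):
33.6 x − 397.6 y = 23637.98
343.0 x − 471.6 y = 19244.29
Solving the 2×2 system: x ≈ -29.0, y ≈ -61.9 km.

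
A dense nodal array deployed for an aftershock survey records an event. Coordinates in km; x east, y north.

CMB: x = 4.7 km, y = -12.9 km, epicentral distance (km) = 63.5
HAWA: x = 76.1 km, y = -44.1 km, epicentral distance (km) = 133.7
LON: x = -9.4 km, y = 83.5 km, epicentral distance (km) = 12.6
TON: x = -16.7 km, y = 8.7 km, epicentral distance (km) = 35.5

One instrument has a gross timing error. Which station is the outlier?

LON

Solve using three stations at a time. Using CMB, HAWA, TON (subtract circle equations pairwise → linear system) gives (x, y) ≈ (-25.3, 42.9).
Distances from that point to each station vs reported:
  CMB: calculated 63.4 vs reported 63.5 → residual 0.1 km
  HAWA: calculated 133.6 vs reported 133.7 → residual 0.1 km
  LON: calculated 43.6 vs reported 12.6 → residual 31.0 km
  TON: calculated 35.3 vs reported 35.5 → residual 0.2 km
CMB, HAWA, TON are mutually consistent (residuals ≈ 0); LON is off by 31.0 km.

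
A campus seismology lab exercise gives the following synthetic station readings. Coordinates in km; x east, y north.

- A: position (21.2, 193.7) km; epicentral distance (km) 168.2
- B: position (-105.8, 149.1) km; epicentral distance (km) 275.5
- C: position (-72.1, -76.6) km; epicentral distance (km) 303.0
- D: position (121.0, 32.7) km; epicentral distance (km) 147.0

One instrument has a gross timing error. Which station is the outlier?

D

Solve using three stations at a time. Using A, B, C (subtract circle equations pairwise → linear system) gives (x, y) ≈ (166.8, 109.7).
Distances from that point to each station vs reported:
  A: calculated 168.1 vs reported 168.2 → residual 0.1 km
  B: calculated 275.4 vs reported 275.5 → residual 0.1 km
  C: calculated 303.0 vs reported 303.0 → residual 0.0 km
  D: calculated 89.6 vs reported 147.0 → residual 57.4 km
A, B, C are mutually consistent (residuals ≈ 0); D is off by 57.4 km.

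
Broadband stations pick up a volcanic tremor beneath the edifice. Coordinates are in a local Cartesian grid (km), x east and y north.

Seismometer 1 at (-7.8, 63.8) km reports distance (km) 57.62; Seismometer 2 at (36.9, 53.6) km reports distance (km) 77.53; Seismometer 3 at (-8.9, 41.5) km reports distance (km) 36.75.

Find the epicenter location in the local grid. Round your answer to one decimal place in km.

x ≈ -26.8 km, y ≈ 9.4 km

Circle about each station: (x + 7.8)² + (y − 63.8)² = 57.62²; (x − 36.9)² + (y − 53.6)² = 77.53²; (x + 8.9)² + (y − 41.5)² = 36.75².
Subtracting the Seismometer 1 equation from the Seismometer 2 and Seismometer 3 equations removes the quadratic terms:
89.4 x − 20.4 y = -2587.55
-2.2 x − 44.6 y = -360.32
Solving the 2×2 system: x ≈ -26.8, y ≈ 9.4 km.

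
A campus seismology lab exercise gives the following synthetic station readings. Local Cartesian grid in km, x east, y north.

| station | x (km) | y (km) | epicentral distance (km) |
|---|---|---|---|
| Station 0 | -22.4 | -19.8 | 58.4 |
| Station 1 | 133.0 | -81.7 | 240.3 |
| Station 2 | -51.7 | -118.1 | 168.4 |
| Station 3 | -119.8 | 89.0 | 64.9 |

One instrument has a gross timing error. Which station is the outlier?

Solve using three stations at a time. Using Station 1, Station 2, Station 3 (subtract circle equations pairwise → linear system) gives (x, y) ≈ (-68.3, 49.5).
Distances from that point to each station vs reported:
  Station 0: calculated 83.1 vs reported 58.4 → residual 24.7 km
  Station 1: calculated 240.3 vs reported 240.3 → residual 0.0 km
  Station 2: calculated 168.4 vs reported 168.4 → residual 0.0 km
  Station 3: calculated 64.9 vs reported 64.9 → residual 0.0 km
Station 1, Station 2, Station 3 are mutually consistent (residuals ≈ 0); Station 0 is off by 24.7 km.

Station 0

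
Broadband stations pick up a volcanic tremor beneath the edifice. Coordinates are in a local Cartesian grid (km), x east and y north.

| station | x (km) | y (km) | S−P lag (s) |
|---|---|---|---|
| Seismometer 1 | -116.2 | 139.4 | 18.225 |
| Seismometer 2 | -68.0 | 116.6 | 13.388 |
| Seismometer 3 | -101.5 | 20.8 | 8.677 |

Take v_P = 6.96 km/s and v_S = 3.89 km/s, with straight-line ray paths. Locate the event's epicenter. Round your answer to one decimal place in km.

Distance from S−P lag: d = Δt · v_P v_S / (v_P − v_S) = Δt · (6.96·3.89)/(6.96−3.89) ≈ 8.8190·Δt.
So d_Seismometer 1 = 160.73, d_Seismometer 2 = 118.07, d_Seismometer 3 = 76.52 km.
Circle about each station: (x + 116.2)² + (y − 139.4)² = 160.73²; (x + 68.0)² + (y − 116.6)² = 118.07²; (x + 101.5)² + (y − 20.8)² = 76.52².
Subtracting pairs of circle equations eliminates x²+y² and gives linear equations (the radical axes):
96.4 x − 45.6 y = -2821.63
29.4 x − 237.2 y = -2221.09
Solving the 2×2 system: x ≈ -26.4, y ≈ 6.1 km.

(-26.4, 6.1)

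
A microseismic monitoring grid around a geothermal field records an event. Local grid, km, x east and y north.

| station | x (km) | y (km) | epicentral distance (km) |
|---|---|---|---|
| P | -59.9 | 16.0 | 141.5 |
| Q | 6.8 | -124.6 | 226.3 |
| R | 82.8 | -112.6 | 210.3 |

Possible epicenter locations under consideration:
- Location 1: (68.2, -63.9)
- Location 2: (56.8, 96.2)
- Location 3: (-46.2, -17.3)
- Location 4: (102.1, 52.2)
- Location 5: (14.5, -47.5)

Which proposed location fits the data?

Location 2

For each candidate, compare |candidate − station| to the reported distance:
Location 1: residuals P 9.5, Q 140.0, R 159.5 → max 159.5 km
Location 2: residuals P 0.1, Q 0.1, R 0.1 → max 0.1 km
Location 3: residuals P 105.5, Q 106.6, R 49.9 → max 106.6 km
Location 4: residuals P 24.5, Q 25.5, R 44.4 → max 44.4 km
Location 5: residuals P 43.7, Q 148.8, R 115.9 → max 148.8 km
Only Location 2 has all residuals ≈ 0.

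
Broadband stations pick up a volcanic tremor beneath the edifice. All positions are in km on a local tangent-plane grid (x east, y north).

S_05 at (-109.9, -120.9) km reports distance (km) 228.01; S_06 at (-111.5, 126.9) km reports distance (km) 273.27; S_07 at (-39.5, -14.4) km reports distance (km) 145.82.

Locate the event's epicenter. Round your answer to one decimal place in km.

103.8 km east, -41.4 km north

Circle about each station: (x + 109.9)² + (y + 120.9)² = 228.01²; (x + 111.5)² + (y − 126.9)² = 273.27²; (x + 39.5)² + (y + 14.4)² = 145.82².
Subtracting the S_05 equation from the S_06 and S_07 equations removes the quadratic terms:
-3.2 x + 495.6 y = -20846.89
140.8 x + 213.0 y = 5797.88
Solving the 2×2 system: x ≈ 103.8, y ≈ -41.4 km.
Check against S_05 (with the unrounded x, y): √((x + 109.9)²+(y + 120.9)²) = 228.01 ≈ 228.01 km. ✓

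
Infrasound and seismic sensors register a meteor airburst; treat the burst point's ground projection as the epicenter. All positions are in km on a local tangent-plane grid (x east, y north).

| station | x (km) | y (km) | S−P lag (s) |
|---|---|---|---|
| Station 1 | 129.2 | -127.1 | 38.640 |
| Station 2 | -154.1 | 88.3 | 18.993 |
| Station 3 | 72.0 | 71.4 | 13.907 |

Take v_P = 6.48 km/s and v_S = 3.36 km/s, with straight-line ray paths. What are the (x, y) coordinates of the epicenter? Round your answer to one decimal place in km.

Distance from S−P lag: d = Δt · v_P v_S / (v_P − v_S) = Δt · (6.48·3.36)/(6.48−3.36) ≈ 6.9785·Δt.
So d_Station 1 = 269.65, d_Station 2 = 132.54, d_Station 3 = 97.05 km.
Circle about each station: (x − 129.2)² + (y + 127.1)² = 269.65²; (x + 154.1)² + (y − 88.3)² = 132.54²; (x − 72.0)² + (y − 71.4)² = 97.05².
Subtracting the Station 1 equation from the Station 2 and Station 3 equations removes the quadratic terms:
-566.6 x + 430.8 y = 53840.92
-114.4 x + 397.0 y = 40727.33
Solving the 2×2 system: x ≈ -21.8, y ≈ 96.3 km.

-21.8 km east, 96.3 km north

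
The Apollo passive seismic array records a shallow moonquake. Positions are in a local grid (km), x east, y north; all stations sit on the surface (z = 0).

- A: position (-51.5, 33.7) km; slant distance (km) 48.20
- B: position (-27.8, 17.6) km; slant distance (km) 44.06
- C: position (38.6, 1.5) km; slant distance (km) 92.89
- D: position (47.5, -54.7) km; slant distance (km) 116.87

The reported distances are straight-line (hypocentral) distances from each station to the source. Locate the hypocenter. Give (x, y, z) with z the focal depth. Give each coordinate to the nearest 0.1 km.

(-46.3, 4.0, 37.6)

Each station gives a sphere (x−x_i)² + (y−y_i)² + z² = d_i² (stations at z=0).
Subtracting the A sphere from B and C: z² cancels, leaving linear equations in x and y:
47.4 x − 32.2 y = -2323.38
180.2 x − 64.4 y = -8601.04
Solving: x ≈ -46.303, y ≈ 3.994 km (keep extra digits for the depth step; rounded: -46.3, 4.0).
Then from the A sphere: z² = 48.20² − (x + 51.5)² − (y − 33.7)² with x = -46.303, y = 3.994, so z ≈ 37.600 ≈ 37.6 km.
Check against D (with the unrounded solution): distance 116.87 ≈ 116.87 km. ✓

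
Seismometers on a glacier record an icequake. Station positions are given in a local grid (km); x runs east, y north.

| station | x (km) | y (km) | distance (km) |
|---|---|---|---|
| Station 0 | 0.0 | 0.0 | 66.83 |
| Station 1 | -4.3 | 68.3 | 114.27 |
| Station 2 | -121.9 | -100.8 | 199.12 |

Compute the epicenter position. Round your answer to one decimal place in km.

(62.1, -24.7)

Circle about each station: x² + y² = 66.83²; (x + 4.3)² + (y − 68.3)² = 114.27²; (x + 121.9)² + (y + 100.8)² = 199.12².
Subtracting pairs of circle equations eliminates x²+y² and gives linear equations (the radical axes):
-8.6 x + 136.6 y = -3908.00
-243.8 x − 201.6 y = -10162.28
Solving the 2×2 system: x ≈ 62.1, y ≈ -24.7 km.
Check against Station 0 (with the unrounded x, y): √(x²+y²) = 66.84 ≈ 66.83 km. ✓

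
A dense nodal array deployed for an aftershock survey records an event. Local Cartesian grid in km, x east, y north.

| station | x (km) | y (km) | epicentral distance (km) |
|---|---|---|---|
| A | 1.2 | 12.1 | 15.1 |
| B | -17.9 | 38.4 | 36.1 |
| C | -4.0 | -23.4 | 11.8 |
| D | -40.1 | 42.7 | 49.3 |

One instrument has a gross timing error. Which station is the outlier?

C

Solve using three stations at a time. Using A, B, D (subtract circle equations pairwise → linear system) gives (x, y) ≈ (-10.9, 3.0).
Distances from that point to each station vs reported:
  A: calculated 15.2 vs reported 15.1 → residual 0.1 km
  B: calculated 36.1 vs reported 36.1 → residual 0.0 km
  C: calculated 27.2 vs reported 11.8 → residual 15.4 km
  D: calculated 49.3 vs reported 49.3 → residual 0.0 km
A, B, D are mutually consistent (residuals ≈ 0); C is off by 15.4 km.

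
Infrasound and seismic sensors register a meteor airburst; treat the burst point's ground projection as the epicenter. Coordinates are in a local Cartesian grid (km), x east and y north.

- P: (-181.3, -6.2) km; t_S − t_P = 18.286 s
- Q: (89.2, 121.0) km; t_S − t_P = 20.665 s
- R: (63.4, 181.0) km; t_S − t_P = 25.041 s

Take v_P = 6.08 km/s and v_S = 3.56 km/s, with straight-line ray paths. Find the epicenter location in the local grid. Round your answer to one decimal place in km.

-24.5 km east, -15.3 km north

Distance from S−P lag: d = Δt · v_P v_S / (v_P − v_S) = Δt · (6.08·3.56)/(6.08−3.56) ≈ 8.5892·Δt.
So d_P = 157.06, d_Q = 177.50, d_R = 215.08 km.
Circle about each station: (x + 181.3)² + (y + 6.2)² = 157.06²; (x − 89.2)² + (y − 121.0)² = 177.50²; (x − 63.4)² + (y − 181.0)² = 215.08².
Subtracting the P equation from the Q and R equations removes the quadratic terms:
541.0 x + 254.4 y = -17148.90
489.4 x + 374.4 y = -17719.13
Solving the 2×2 system: x ≈ -24.5, y ≈ -15.3 km.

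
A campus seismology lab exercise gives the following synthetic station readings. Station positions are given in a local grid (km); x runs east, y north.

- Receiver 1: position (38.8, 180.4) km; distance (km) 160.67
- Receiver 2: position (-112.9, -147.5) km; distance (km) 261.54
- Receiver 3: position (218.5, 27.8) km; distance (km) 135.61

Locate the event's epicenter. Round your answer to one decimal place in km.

Circle about each station: (x − 38.8)² + (y − 180.4)² = 160.67²; (x + 112.9)² + (y + 147.5)² = 261.54²; (x − 218.5)² + (y − 27.8)² = 135.61².
Subtracting pairs of circle equations eliminates x²+y² and gives linear equations (the radical axes):
-303.4 x − 655.8 y = -42135.26
359.4 x − 305.2 y = 21890.27
Solving the 2×2 system: x ≈ 82.9, y ≈ 25.9 km.

(82.9, 25.9)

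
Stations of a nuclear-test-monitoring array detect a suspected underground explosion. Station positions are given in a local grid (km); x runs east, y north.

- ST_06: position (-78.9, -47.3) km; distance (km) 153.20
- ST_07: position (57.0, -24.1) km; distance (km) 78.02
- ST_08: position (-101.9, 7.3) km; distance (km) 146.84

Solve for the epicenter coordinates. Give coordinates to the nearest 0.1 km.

38.1 km east, 51.6 km north

Circle about each station: (x + 78.9)² + (y + 47.3)² = 153.20²; (x − 57.0)² + (y + 24.1)² = 78.02²; (x + 101.9)² + (y − 7.3)² = 146.84².
Subtracting pairs of circle equations eliminates x²+y² and gives linear equations (the radical axes):
271.8 x + 46.4 y = 12750.43
-46.0 x + 109.2 y = 3882.65
Solving the 2×2 system: x ≈ 38.1, y ≈ 51.6 km.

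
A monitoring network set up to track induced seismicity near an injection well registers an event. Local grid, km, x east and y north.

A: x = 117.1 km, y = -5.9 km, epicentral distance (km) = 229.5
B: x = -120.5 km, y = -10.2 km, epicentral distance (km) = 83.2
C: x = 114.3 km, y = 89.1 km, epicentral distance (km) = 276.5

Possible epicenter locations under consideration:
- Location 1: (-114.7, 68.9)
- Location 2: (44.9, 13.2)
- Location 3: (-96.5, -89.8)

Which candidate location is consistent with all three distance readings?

Location 3

For each candidate, compare |candidate − station| to the reported distance:
Location 1: residuals A 14.1, B 3.9, C 46.6 → max 46.6 km
Location 2: residuals A 154.8, B 83.8, C 173.7 → max 173.7 km
Location 3: residuals A 0.0, B 0.1, C 0.0 → max 0.1 km
Only Location 3 has all residuals ≈ 0.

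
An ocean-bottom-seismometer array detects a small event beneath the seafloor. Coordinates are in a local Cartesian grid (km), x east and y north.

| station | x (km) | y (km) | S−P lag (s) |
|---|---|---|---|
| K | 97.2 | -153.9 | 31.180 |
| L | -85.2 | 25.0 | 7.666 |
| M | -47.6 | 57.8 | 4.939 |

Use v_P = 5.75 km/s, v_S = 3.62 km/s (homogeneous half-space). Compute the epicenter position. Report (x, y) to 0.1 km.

(-72.9, 98.9)

Distance from S−P lag: d = Δt · v_P v_S / (v_P − v_S) = Δt · (5.75·3.62)/(5.75−3.62) ≈ 9.7723·Δt.
So d_K = 304.70, d_L = 74.91, d_M = 48.27 km.
Circle about each station: (x − 97.2)² + (y + 153.9)² = 304.70²; (x + 85.2)² + (y − 25.0)² = 74.91²; (x + 47.6)² + (y − 57.8)² = 48.27².
Subtracting the K equation from the L and M equations removes the quadratic terms:
-364.8 x + 357.8 y = 61981.57
-289.6 x + 423.4 y = 62985.65
Solving the 2×2 system: x ≈ -72.9, y ≈ 98.9 km.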